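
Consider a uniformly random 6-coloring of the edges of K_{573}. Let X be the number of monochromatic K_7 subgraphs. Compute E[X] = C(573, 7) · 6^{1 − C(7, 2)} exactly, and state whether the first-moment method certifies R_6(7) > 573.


E[X] = C(573, 7) · 6^{1 − 21} = 3878597732564412 · 6^{−20} = 3878597732564412/3656158440062976.
As a reduced fraction: E[X] = 11970980656063/11284439629824 ≈ 1.060840.
Is E[X] < 1? NO.
Since E[X] ≥ 1, the first-moment bound is inconclusive at n = 573; it does NOT by itself certify R_6(7) > 573.

E[X] = 11970980656063/11284439629824 ≈ 1.060840; E[X] ≥ 1; first-moment method inconclusive here.


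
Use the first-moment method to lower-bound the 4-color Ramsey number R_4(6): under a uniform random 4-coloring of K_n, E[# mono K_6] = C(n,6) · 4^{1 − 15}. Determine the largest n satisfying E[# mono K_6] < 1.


We need C(n, 6) · 4^{1 − 15} < 1, i.e. C(n, 6) < 4^{15 − 1} = 268435456.
Check values of n near the boundary:
  n = 73: C(73, 6) = 170230452; 170230452 < 268435456? YES
  n = 74: C(74, 6) = 185250786; 185250786 < 268435456? YES
  n = 75: C(75, 6) = 201359550; 201359550 < 268435456? YES
  n = 76: C(76, 6) = 218618940; 218618940 < 268435456? YES
  n = 77: C(77, 6) = 237093780; 237093780 < 268435456? YES
  n = 78: C(78, 6) = 256851595; 256851595 < 268435456? YES
  n = 79: C(79, 6) = 277962685; 277962685 < 268435456? NO
The largest n with C(n, 6) < 268435456 is n = 78 (where E[X] = 256851595/268435456 ≈ 0.9568468). Hence R_4(6) > 78, i.e. R_4(6) ≥ 79.

Largest n = 78; hence R_4(6) > 78.


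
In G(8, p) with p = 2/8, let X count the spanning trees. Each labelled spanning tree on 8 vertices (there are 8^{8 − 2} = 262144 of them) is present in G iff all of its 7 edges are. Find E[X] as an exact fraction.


K_8 has 8^{8 − 2} = 262144 labelled spanning trees.
For each such spanning tree H, let X_H = 1 if all 7 edges of H are present in G. Then P[X_H = 1] = p^{7} = (1/4)^{7} = 1/16384.
By linearity of expectation: E[X] = Σ_H E[X_H] = 262144 · p^{7} = 262144 · 1/16384 = 16.
Numerically: E[X] ≈ 16.

E[X] = 262144 · (1/4)^{7} = 16 ≈ 16.


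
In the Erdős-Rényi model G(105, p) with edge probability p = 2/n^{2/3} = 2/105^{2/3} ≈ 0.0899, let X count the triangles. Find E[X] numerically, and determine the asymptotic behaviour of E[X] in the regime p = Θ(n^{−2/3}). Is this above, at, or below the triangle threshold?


Number of potential triangles: C(105, 3) = 187460.
Each occurs with probability p³ ≈ (0.0899)³ ≈ 7.25624e-04.
By linearity: E[X] = C(105, 3)·p³ ≈ 187460 · 7.25624e-04 ≈ 136.025.
Since α = 2/3 < 1, p = c/n^{2/3} ≫ 1/n is above the triangle threshold p ~ 1/n. Asymptotically E[X] ~ (c³/6)·n^{3(1−α)} = (2³/6)·n^{1} → ∞; triangles are abundant w.h.p.

E[X] ≈ 136.025; in regime p = Θ(1/n^{2/3}) E[X] diverges (above the triangle threshold p ~ 1/n).


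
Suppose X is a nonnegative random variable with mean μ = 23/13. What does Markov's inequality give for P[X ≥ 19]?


μ = E[X] = 23/13, a = 19.
Markov: P[X ≥ 19] ≤ μ/a = (23/13)/19 = 23/247.
Numerically: ≈ 0.0931.
(Since a = 19 > μ = 1.7692, the bound 23/247 is < 1 and informative.)

P[X ≥ 19] ≤ 23/247 ≈ 0.0931.


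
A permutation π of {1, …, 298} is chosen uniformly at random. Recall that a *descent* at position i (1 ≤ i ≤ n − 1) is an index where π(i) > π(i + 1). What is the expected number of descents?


Write X = Σ X_I over i = 1, …, 297, with X_I the indicator of one descent.
There are 297 indicators.
For each fixed i, the pair (π(i), π(i+1)) is a uniformly random ordered pair of distinct values from {1, …, 298}; by symmetry P[π(i) > π(i+1)] = 1/2.
By linearity: E[X] = 297 · (1/2) = (298 − 1) · (1/2) = 297/2 ≈ 148.500.

E[X] = 297/2 = 148.500.


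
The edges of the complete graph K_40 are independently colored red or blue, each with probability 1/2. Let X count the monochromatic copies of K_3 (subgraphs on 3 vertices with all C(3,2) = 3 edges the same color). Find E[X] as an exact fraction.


Let X = Σ_S X_S over the C(40, 3) = 9880 subsets S of size 3, where X_S = 1 if the K_3 on S is monochromatic.
For a fixed S, the K_3 on S has C(3, 2) = 3 edges. P[all 3 edges red] = (1/2)^3, and likewise for blue, so P[monochromatic] = 2·(1/2)^3 = 2^{1 − 3} = 1/4.
By linearity: E[X] = C(40, 3) · 2^{1 − 3} = 9880 · 1/4 = 2470.
Numerically: E[X] ≈ 2470.000.

E[X] = C(40,3)·2^(1−C(3,2)) = 2470 ≈ 2470.000.


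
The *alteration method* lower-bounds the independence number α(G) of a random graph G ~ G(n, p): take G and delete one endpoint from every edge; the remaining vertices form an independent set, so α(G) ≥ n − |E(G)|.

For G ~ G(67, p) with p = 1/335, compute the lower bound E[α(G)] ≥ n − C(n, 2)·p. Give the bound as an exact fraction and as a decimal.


E[|E(G)|] = C(67, 2)·p = 2211 · (1/335) = 33/5.
E[α(G)] ≥ n − E[|E(G)|] = 67 − 33/5 = 302/5.
Numerically: ≈ 60.4000.
(This is only a lower bound; the true E[α(G)] may be larger.)

E[α(G)] ≥ 302/5 ≈ 60.4000.


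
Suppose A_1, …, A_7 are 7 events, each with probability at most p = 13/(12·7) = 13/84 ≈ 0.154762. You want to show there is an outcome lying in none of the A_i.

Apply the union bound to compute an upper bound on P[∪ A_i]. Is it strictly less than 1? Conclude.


Union bound: P[∪_{i=1}^{7} A_i] ≤ Σ_i P[A_i] ≤ 7·p = 7·(13/84) = 13/12.
Numerically: 13/12 ≈ 1.083333.
Is 13/12 < 1? NO.
Since the bound 13/12 is ≥ 1, the union bound is uninformative here; it does NOT by itself certify existence.

7·p = 13/12 ≈ 1.083333; existence NOT certified by the union bound.


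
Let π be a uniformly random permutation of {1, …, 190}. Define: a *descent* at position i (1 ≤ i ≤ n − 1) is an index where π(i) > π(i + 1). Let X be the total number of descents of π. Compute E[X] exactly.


Write X = Σ X_I over i = 1, …, 189, with X_I the indicator of one descent.
There are 189 indicators.
For each fixed i, the pair (π(i), π(i+1)) is a uniformly random ordered pair of distinct values from {1, …, 190}; by symmetry P[π(i) > π(i+1)] = 1/2.
By linearity: E[X] = 189 · (1/2) = (190 − 1) · (1/2) = 189/2 ≈ 94.500000.

E[X] = 189/2 = 94.500000.


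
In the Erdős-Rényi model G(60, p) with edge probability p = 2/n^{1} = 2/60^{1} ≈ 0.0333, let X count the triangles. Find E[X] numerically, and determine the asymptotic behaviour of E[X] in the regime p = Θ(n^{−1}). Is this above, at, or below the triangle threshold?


Number of potential triangles: C(60, 3) = 34220.
Each occurs with probability p³ ≈ (0.0333)³ ≈ 3.70370e-05.
By linearity: E[X] = C(60, 3)·p³ ≈ 34220 · 3.70370e-05 ≈ 1.267.
Here α = 1, so p = 2/n is exactly at the triangle threshold p ~ 1/n. Asymptotically E[X] → c³/6 = 2³/6 = 4/3 ≈ 1.333, a bounded constant. In this regime the triangle count is asymptotically Poisson(c³/6).

E[X] ≈ 1.267; in regime p = Θ(1/n^{1}) E[X] stays bounded (at the triangle threshold p ~ 1/n).


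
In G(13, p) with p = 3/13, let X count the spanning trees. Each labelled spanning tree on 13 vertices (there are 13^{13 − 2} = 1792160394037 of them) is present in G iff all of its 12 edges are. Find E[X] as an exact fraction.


K_13 has 13^{13 − 2} = 1792160394037 labelled spanning trees.
For each such spanning tree H, let X_H = 1 if all 12 edges of H are present in G. Then P[X_H = 1] = p^{12} = (3/13)^{12} = 531441/23298085122481.
Summing the indicators: E[X] = Σ_H E[X_H] = 1792160394037 · p^{12} = 1792160394037 · 531441/23298085122481 = 531441/13.
Numerically: E[X] ≈ 40880.

E[X] = 1792160394037 · (3/13)^{12} = 531441/13 ≈ 40880.


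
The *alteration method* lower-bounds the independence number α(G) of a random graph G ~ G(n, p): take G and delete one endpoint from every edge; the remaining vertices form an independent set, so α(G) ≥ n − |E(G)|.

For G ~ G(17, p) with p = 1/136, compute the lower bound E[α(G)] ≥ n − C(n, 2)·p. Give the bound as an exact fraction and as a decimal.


E[|E(G)|] = C(17, 2)·p = 136 · (1/136) = 1.
E[α(G)] ≥ n − E[|E(G)|] = 17 − 1 = 16.
Numerically: ≈ 16.000.
(This is only a lower bound; the true E[α(G)] may be larger.)

E[α(G)] ≥ 16 ≈ 16.000.


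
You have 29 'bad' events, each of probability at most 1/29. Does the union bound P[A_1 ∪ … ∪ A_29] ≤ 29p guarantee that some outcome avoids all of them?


Union bound: P[∪_{i=1}^{29} A_i] ≤ Σ_i P[A_i] ≤ 29·p = 29·(1/29) = 1.
Numerically: 1 ≈ 1.00000.
Is 1 < 1? NO.
Since the bound 1 is ≥ 1, the union bound is uninformative here; it does NOT by itself certify existence.

29·p = 1 ≈ 1.00000; existence NOT certified by the union bound.


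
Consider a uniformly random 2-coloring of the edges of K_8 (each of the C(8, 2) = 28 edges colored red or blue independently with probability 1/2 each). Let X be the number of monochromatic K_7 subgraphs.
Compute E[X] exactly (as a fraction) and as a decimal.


Let X = Σ_S X_S over the C(8, 7) = 8 subsets S of size 7, where X_S = 1 if the K_7 on S is monochromatic.
For a fixed S, the K_7 on S has C(7, 2) = 21 edges. P[all 21 edges red] = (1/2)^21, and likewise for blue, so P[monochromatic] = 2·(1/2)^21 = 2^{1 − 21} = 1/1048576.
By linearity: E[X] = C(8, 7) · 2^{1 − 21} = 8 · 1/1048576 = 1/131072.
Numerically: E[X] ≈ 0.0000.

E[X] = C(8,7)·2^(1−C(7,2)) = 1/131072 ≈ 0.0000.


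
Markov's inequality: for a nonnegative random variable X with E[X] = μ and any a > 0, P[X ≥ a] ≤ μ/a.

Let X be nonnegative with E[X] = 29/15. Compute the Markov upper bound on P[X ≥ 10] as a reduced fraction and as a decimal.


μ = E[X] = 29/15, a = 10.
Markov: P[X ≥ 10] ≤ μ/a = (29/15)/10 = 29/150.
Numerically: ≈ 0.19333.
(Since a = 10 > μ = 1.93333, the bound 29/150 is < 1 and informative.)

P[X ≥ 10] ≤ 29/150 ≈ 0.19333.


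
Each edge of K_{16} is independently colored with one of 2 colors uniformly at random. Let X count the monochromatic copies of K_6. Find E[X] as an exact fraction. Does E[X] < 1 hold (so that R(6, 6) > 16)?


E[X] = C(16, 6) · 2^{1 − 15} = 8008 · 2^{−14} = 8008/16384.
As a reduced fraction: E[X] = 1001/2048 ≈ 0.4887695.
Is E[X] < 1? YES.
Since E[X] < 1, there exists a 2-coloring of K_{16} with no monochromatic K_6; hence R(6, 6) > 16.

E[X] = 1001/2048 ≈ 0.4887695; E[X] < 1, so R(6, 6) > 16.


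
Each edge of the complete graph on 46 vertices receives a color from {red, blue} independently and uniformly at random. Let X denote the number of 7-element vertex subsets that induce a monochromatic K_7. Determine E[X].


Let X = Σ_S X_S over the C(46, 7) = 53524680 subsets S of size 7, where X_S = 1 if the K_7 on S is monochromatic.
For a fixed S, the K_7 on S has C(7, 2) = 21 edges. P[all 21 edges red] = (1/2)^21, and likewise for blue, so P[monochromatic] = 2·(1/2)^21 = 2^{1 − 21} = 1/1048576.
By linearity: E[X] = C(46, 7) · 2^{1 − 21} = 53524680 · 1/1048576 = 6690585/131072.
Numerically: E[X] ≈ 51.045113.

E[X] = C(46,7)·2^(1−C(7,2)) = 6690585/131072 ≈ 51.045113.


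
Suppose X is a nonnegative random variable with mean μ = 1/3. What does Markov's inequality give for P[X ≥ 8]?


μ = E[X] = 1/3, a = 8.
Markov: P[X ≥ 8] ≤ μ/a = (1/3)/8 = 1/24.
Numerically: ≈ 0.041667.
(Since a = 8 > μ = 0.333333, the bound 1/24 is < 1 and informative.)

P[X ≥ 8] ≤ 1/24 ≈ 0.041667.


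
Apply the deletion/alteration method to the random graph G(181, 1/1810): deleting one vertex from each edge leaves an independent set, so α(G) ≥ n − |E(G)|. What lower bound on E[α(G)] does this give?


E[|E(G)|] = C(181, 2)·p = 16290 · (1/1810) = 9.
E[α(G)] ≥ n − E[|E(G)|] = 181 − 9 = 172.
Numerically: ≈ 172.000.
(This is only a lower bound; the true E[α(G)] may be larger.)

E[α(G)] ≥ 172 ≈ 172.000.


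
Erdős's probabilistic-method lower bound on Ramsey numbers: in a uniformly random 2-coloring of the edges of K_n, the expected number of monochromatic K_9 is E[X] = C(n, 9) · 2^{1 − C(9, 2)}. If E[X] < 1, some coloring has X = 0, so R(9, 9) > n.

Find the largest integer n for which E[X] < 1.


We need C(n, 9) · 2^{1 − 36} < 1, i.e. C(n, 9) < 2^{36 − 1} = 34359738368.
Check values of n near the boundary:
  n = 63: C(63, 9) = 23667689815; 23667689815 < 34359738368? YES
  n = 64: C(64, 9) = 27540584512; 27540584512 < 34359738368? YES
  n = 65: C(65, 9) = 31966749880; 31966749880 < 34359738368? YES
  n = 66: C(66, 9) = 37014131440; 37014131440 < 34359738368? NO
  n = 67: C(67, 9) = 42757703560; 42757703560 < 34359738368? NO
  n = 68: C(68, 9) = 49280065120; 49280065120 < 34359738368? NO
The largest n with C(n, 9) < 34359738368 is n = 65 (where E[X] = 3995843735/4294967296 ≈ 0.930355). Hence R(9, 9) > 65, i.e. R(9, 9) ≥ 66.

Largest n = 65; hence R(9, 9) > 65.


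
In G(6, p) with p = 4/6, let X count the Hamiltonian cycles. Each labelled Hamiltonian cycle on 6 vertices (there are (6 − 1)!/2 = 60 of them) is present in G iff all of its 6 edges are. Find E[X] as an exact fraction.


K_6 has (6 − 1)!/2 = 60 labelled Hamiltonian cycles.
For each such Hamiltonian cycle H, let X_H = 1 if all 6 edges of H are present in G. Then P[X_H = 1] = p^{6} = (2/3)^{6} = 64/729.
By linearity: E[X] = Σ_H E[X_H] = 60 · p^{6} = 60 · 64/729 = 1280/243.
Numerically: E[X] ≈ 5.26749.

E[X] = 60 · (2/3)^{6} = 1280/243 ≈ 5.26749.


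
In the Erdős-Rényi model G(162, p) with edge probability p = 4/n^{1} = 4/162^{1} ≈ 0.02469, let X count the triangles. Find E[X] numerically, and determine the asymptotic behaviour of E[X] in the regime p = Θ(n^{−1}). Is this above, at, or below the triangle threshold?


Number of potential triangles: C(162, 3) = 695520.
Each occurs with probability p³ ≈ (0.02469)³ ≈ 1.505341e-05.
By linearity: E[X] = C(162, 3)·p³ ≈ 695520 · 1.505341e-05 ≈ 10.4699.
Here α = 1, so p = 4/n is exactly at the triangle threshold p ~ 1/n. Asymptotically E[X] → c³/6 = 4³/6 = 32/3 ≈ 10.6667, a bounded constant. In this regime the triangle count is asymptotically Poisson(c³/6).

E[X] ≈ 10.4699; in regime p = Θ(1/n^{1}) E[X] stays bounded (at the triangle threshold p ~ 1/n).


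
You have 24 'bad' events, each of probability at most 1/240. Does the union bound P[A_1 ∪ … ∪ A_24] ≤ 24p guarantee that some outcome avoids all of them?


Union bound: P[∪_{i=1}^{24} A_i] ≤ Σ_i P[A_i] ≤ 24·p = 24·(1/240) = 1/10.
Numerically: 1/10 ≈ 0.100000.
Is 1/10 < 1? YES.
Since P[∪ A_i] ≤ 1/10 < 1, the complement has P[∩ A_i^c] ≥ 1 − 1/10 = 9/10 > 0, so some outcome avoids every A_i.

24·p = 1/10 ≈ 0.100000; existence CERTIFIED by the union bound.


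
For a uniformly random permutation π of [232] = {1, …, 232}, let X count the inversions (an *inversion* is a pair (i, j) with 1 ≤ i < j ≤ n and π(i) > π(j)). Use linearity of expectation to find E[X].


Write X = Σ X_I over the C(232, 2) = 26796 pairs i < j, with X_I the indicator of one inversion.
There are 26796 indicators.
For each fixed pair i < j, the values π(i) and π(j) are two distinct elements of {1, …, 232} in uniformly random order; by symmetry P[π(i) > π(j)] = 1/2.
By linearity: E[X] = 26796 · (1/2) = C(232, 2) · (1/2) = 26796/2 = 13398 ≈ 13398.000.

E[X] = 13398 = 13398.000.


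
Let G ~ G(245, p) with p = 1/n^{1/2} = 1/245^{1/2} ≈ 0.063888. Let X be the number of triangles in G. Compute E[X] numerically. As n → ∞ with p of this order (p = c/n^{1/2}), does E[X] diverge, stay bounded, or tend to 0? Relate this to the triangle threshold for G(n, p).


Number of potential triangles: C(245, 3) = 2421090.
Each occurs with probability p³ ≈ (0.063888)³ ≈ 2.6076594e-04.
By linearity: E[X] = C(245, 3)·p³ ≈ 2421090 · 2.6076594e-04 ≈ 631.33782.
Since α = 1/2 < 1, p = c/n^{1/2} ≫ 1/n is above the triangle threshold p ~ 1/n. Asymptotically E[X] ~ (c³/6)·n^{3(1−α)} = (1³/6)·n^{1.5} → ∞; triangles are abundant w.h.p.

E[X] ≈ 631.33782; in regime p = Θ(1/n^{1/2}) E[X] diverges (above the triangle threshold p ~ 1/n).


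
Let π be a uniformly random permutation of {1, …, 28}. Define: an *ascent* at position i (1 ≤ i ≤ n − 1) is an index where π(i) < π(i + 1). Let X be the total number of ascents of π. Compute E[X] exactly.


Write X = Σ X_I over i = 1, …, 27, with X_I the indicator of one ascent.
There are 27 indicators.
For each fixed i, the pair (π(i), π(i+1)) is a uniformly random ordered pair of distinct values from {1, …, 28}; by symmetry P[π(i) < π(i+1)] = 1/2.
By linearity: E[X] = 27 · (1/2) = (28 − 1) · (1/2) = 27/2 ≈ 13.500000.

E[X] = 27/2 = 13.500000.


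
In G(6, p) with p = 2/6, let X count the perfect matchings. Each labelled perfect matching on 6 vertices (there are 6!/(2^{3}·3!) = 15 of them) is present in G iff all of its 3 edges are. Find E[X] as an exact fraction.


K_6 has 6!/(2^{3}·3!) = 15 labelled perfect matchings.
For each such perfect matching H, let X_H = 1 if all 3 edges of H are present in G. Then P[X_H = 1] = p^{3} = (1/3)^{3} = 1/27.
By linearity of expectation: E[X] = Σ_H E[X_H] = 15 · p^{3} = 15 · 1/27 = 5/9.
Numerically: E[X] ≈ 0.556.

E[X] = 15 · (1/3)^{3} = 5/9 ≈ 0.556.


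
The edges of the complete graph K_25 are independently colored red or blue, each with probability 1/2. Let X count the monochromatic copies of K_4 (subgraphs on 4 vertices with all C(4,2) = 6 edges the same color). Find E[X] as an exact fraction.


Let X = Σ_S X_S over the C(25, 4) = 12650 subsets S of size 4, where X_S = 1 if the K_4 on S is monochromatic.
For a fixed S, the K_4 on S has C(4, 2) = 6 edges. P[all 6 edges red] = (1/2)^6, and likewise for blue, so P[monochromatic] = 2·(1/2)^6 = 2^{1 − 6} = 1/32.
By linearity: E[X] = C(25, 4) · 2^{1 − 6} = 12650 · 1/32 = 6325/16.
Numerically: E[X] ≈ 395.31250.

E[X] = C(25,4)·2^(1−C(4,2)) = 6325/16 ≈ 395.31250.


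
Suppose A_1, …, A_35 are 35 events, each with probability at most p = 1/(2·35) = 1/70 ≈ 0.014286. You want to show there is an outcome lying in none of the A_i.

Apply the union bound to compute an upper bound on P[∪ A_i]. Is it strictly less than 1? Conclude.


Union bound: P[∪_{i=1}^{35} A_i] ≤ Σ_i P[A_i] ≤ 35·p = 35·(1/70) = 1/2.
Numerically: 1/2 ≈ 0.500000.
Is 1/2 < 1? YES.
Since P[∪ A_i] ≤ 1/2 < 1, the complement has P[∩ A_i^c] ≥ 1 − 1/2 = 1/2 > 0, so some outcome avoids every A_i.

35·p = 1/2 ≈ 0.500000; existence CERTIFIED by the union bound.


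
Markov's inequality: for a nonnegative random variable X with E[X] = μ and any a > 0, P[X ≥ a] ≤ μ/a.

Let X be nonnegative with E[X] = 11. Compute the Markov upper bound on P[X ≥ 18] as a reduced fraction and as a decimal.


μ = E[X] = 11, a = 18.
Markov: P[X ≥ 18] ≤ μ/a = (11)/18 = 11/18.
Numerically: ≈ 0.611111.
(Since a = 18 > μ = 11.000000, the bound 11/18 is < 1 and informative.)

P[X ≥ 18] ≤ 11/18 ≈ 0.611111.


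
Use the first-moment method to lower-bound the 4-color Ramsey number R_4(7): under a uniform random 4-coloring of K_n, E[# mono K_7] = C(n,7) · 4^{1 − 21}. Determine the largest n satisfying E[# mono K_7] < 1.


We need C(n, 7) · 4^{1 − 21} < 1, i.e. C(n, 7) < 4^{21 − 1} = 1099511627776.
Check values of n near the boundary:
  n = 178: C(178, 7) = 996867063280; 996867063280 < 1099511627776? YES
  n = 179: C(179, 7) = 1037437234460; 1037437234460 < 1099511627776? YES
  n = 180: C(180, 7) = 1079414463600; 1079414463600 < 1099511627776? YES
  n = 181: C(181, 7) = 1122839183400; 1122839183400 < 1099511627776? NO
  n = 182: C(182, 7) = 1167752750736; 1167752750736 < 1099511627776? NO
The largest n with C(n, 7) < 1099511627776 is n = 180 (where E[X] = 67463403975/68719476736 ≈ 0.982). Hence R_4(7) > 180, i.e. R_4(7) ≥ 181.

Largest n = 180; hence R_4(7) > 180.


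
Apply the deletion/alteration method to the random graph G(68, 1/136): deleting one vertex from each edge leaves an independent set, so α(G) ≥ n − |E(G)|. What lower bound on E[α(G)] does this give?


E[|E(G)|] = C(68, 2)·p = 2278 · (1/136) = 67/4.
E[α(G)] ≥ n − E[|E(G)|] = 68 − 67/4 = 205/4.
Numerically: ≈ 51.25000.
(This is only a lower bound; the true E[α(G)] may be larger.)

E[α(G)] ≥ 205/4 ≈ 51.25000.


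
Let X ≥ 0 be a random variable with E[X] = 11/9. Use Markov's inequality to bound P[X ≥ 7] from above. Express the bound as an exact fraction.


μ = E[X] = 11/9, a = 7.
Markov: P[X ≥ 7] ≤ μ/a = (11/9)/7 = 11/63.
Numerically: ≈ 0.1746.
(Since a = 7 > μ = 1.2222, the bound 11/63 is < 1 and informative.)

P[X ≥ 7] ≤ 11/63 ≈ 0.1746.


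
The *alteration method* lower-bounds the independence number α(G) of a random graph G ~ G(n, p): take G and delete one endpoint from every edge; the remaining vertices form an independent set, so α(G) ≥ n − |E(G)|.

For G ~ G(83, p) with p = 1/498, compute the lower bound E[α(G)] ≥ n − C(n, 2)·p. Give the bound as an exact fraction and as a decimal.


E[|E(G)|] = C(83, 2)·p = 3403 · (1/498) = 41/6.
E[α(G)] ≥ n − E[|E(G)|] = 83 − 41/6 = 457/6.
Numerically: ≈ 76.167.
(This is only a lower bound; the true E[α(G)] may be larger.)

E[α(G)] ≥ 457/6 ≈ 76.167.


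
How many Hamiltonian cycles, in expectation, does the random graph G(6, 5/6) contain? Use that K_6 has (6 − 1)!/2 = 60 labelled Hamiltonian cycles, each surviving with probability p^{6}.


K_6 has (6 − 1)!/2 = 60 labelled Hamiltonian cycles.
For each such Hamiltonian cycle H, let X_H = 1 if all 6 edges of H are present in G. Then P[X_H = 1] = p^{6} = (5/6)^{6} = 15625/46656.
By linearity: E[X] = Σ_H E[X_H] = 60 · p^{6} = 60 · 15625/46656 = 78125/3888.
Numerically: E[X] ≈ 20.09.

E[X] = 60 · (5/6)^{6} = 78125/3888 ≈ 20.09.


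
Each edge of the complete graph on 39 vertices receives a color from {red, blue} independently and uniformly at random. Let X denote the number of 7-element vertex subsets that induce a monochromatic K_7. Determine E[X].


Let X = Σ_S X_S over the C(39, 7) = 15380937 subsets S of size 7, where X_S = 1 if the K_7 on S is monochromatic.
For a fixed S, the K_7 on S has C(7, 2) = 21 edges. P[all 21 edges red] = (1/2)^21, and likewise for blue, so P[monochromatic] = 2·(1/2)^21 = 2^{1 − 21} = 1/1048576.
By linearity of expectation: E[X] = C(39, 7) · 2^{1 − 21} = 15380937 · 1/1048576 = 15380937/1048576.
Numerically: E[X] ≈ 14.668405.

E[X] = C(39,7)·2^(1−C(7,2)) = 15380937/1048576 ≈ 14.668405.


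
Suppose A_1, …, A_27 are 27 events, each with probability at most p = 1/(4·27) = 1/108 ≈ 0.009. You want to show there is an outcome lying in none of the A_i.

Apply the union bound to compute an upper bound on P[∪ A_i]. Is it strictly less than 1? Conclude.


Union bound: P[∪_{i=1}^{27} A_i] ≤ Σ_i P[A_i] ≤ 27·p = 27·(1/108) = 1/4.
Numerically: 1/4 ≈ 0.250.
Is 1/4 < 1? YES.
Since P[∪ A_i] ≤ 1/4 < 1, the complement has P[∩ A_i^c] ≥ 1 − 1/4 = 3/4 > 0, so some outcome avoids every A_i.

27·p = 1/4 ≈ 0.250; existence CERTIFIED by the union bound.


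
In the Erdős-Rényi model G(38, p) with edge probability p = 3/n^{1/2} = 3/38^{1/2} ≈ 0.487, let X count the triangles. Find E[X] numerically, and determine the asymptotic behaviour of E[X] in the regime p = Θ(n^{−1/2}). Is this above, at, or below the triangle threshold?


Number of potential triangles: C(38, 3) = 8436.
Each occurs with probability p³ ≈ (0.487)³ ≈ 1.15263e-01.
By linearity: E[X] = C(38, 3)·p³ ≈ 8436 · 1.15263e-01 ≈ 972.355.
Since α = 1/2 < 1, p = c/n^{1/2} ≫ 1/n is above the triangle threshold p ~ 1/n. Asymptotically E[X] ~ (c³/6)·n^{3(1−α)} = (3³/6)·n^{1.5} → ∞; triangles are abundant w.h.p.

E[X] ≈ 972.355; in regime p = Θ(1/n^{1/2}) E[X] diverges (above the triangle threshold p ~ 1/n).


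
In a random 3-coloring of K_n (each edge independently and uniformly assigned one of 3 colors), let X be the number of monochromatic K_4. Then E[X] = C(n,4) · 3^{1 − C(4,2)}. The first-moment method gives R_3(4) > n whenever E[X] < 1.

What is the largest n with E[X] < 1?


We need C(n, 4) · 3^{1 − 6} < 1, i.e. C(n, 4) < 3^{6 − 1} = 243.
Check values of n near the boundary:
  n = 7: C(7, 4) = 35; 35 < 243? YES
  n = 8: C(8, 4) = 70; 70 < 243? YES
  n = 9: C(9, 4) = 126; 126 < 243? YES
  n = 10: C(10, 4) = 210; 210 < 243? YES
  n = 11: C(11, 4) = 330; 330 < 243? NO
  n = 12: C(12, 4) = 495; 495 < 243? NO
The largest n with C(n, 4) < 243 is n = 10 (where E[X] = 70/81 ≈ 0.864198). Hence R_3(4) > 10, i.e. R_3(4) ≥ 11.

Largest n = 10; hence R_3(4) > 10.


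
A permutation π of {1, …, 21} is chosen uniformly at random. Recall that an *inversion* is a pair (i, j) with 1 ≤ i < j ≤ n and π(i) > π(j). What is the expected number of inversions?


Write X = Σ X_I over the C(21, 2) = 210 pairs i < j, with X_I the indicator of one inversion.
There are 210 indicators.
For each fixed pair i < j, the values π(i) and π(j) are two distinct elements of {1, …, 21} in uniformly random order; by symmetry P[π(i) > π(j)] = 1/2.
By linearity: E[X] = 210 · (1/2) = C(21, 2) · (1/2) = 210/2 = 105 ≈ 105.00000.

E[X] = 105 = 105.00000.


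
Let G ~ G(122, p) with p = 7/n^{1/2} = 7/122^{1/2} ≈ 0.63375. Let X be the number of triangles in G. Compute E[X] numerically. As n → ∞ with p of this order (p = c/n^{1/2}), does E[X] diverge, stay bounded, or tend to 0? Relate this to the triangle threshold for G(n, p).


Number of potential triangles: C(122, 3) = 295240.
Each occurs with probability p³ ≈ (0.63375)³ ≈ 2.54539024e-01.
By linearity: E[X] = C(122, 3)·p³ ≈ 295240 · 2.54539024e-01 ≈ 75150.101360.
Since α = 1/2 < 1, p = c/n^{1/2} ≫ 1/n is above the triangle threshold p ~ 1/n. Asymptotically E[X] ~ (c³/6)·n^{3(1−α)} = (7³/6)·n^{1.5} → ∞; triangles are abundant w.h.p.

E[X] ≈ 75150.101360; in regime p = Θ(1/n^{1/2}) E[X] diverges (above the triangle threshold p ~ 1/n).


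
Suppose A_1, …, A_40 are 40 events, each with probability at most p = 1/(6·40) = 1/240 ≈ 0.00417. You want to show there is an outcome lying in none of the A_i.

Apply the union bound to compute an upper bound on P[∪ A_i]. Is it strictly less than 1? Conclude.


Union bound: P[∪_{i=1}^{40} A_i] ≤ Σ_i P[A_i] ≤ 40·p = 40·(1/240) = 1/6.
Numerically: 1/6 ≈ 0.16667.
Is 1/6 < 1? YES.
Since P[∪ A_i] ≤ 1/6 < 1, the complement has P[∩ A_i^c] ≥ 1 − 1/6 = 5/6 > 0, so some outcome avoids every A_i.

40·p = 1/6 ≈ 0.16667; existence CERTIFIED by the union bound.


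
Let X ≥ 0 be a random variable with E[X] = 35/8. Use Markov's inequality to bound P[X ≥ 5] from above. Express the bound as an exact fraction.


μ = E[X] = 35/8, a = 5.
Markov: P[X ≥ 5] ≤ μ/a = (35/8)/5 = 7/8.
Numerically: ≈ 0.875000.
(Since a = 5 > μ = 4.375000, the bound 7/8 is < 1 and informative.)

P[X ≥ 5] ≤ 7/8 ≈ 0.875000.


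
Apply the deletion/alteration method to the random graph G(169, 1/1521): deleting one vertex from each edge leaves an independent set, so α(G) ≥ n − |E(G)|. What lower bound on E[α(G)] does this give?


E[|E(G)|] = C(169, 2)·p = 14196 · (1/1521) = 28/3.
E[α(G)] ≥ n − E[|E(G)|] = 169 − 28/3 = 479/3.
Numerically: ≈ 159.666667.
(This is only a lower bound; the true E[α(G)] may be larger.)

E[α(G)] ≥ 479/3 ≈ 159.666667.


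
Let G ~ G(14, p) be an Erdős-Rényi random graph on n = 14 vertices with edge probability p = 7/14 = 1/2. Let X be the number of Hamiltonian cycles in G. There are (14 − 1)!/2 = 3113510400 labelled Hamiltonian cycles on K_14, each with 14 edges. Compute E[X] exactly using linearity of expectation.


K_14 has (14 − 1)!/2 = 3113510400 labelled Hamiltonian cycles.
For each such Hamiltonian cycle H, let X_H = 1 if all 14 edges of H are present in G. Then P[X_H = 1] = p^{14} = (1/2)^{14} = 1/16384.
By linearity: E[X] = Σ_H E[X_H] = 3113510400 · p^{14} = 3113510400 · 1/16384 = 6081075/32.
Numerically: E[X] ≈ 1.9e+05.

E[X] = 3113510400 · (1/2)^{14} = 6081075/32 ≈ 1.9e+05.


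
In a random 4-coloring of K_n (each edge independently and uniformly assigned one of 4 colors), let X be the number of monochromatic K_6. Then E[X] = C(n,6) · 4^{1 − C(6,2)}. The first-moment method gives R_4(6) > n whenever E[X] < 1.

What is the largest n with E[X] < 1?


We need C(n, 6) · 4^{1 − 15} < 1, i.e. C(n, 6) < 4^{15 − 1} = 268435456.
Check values of n near the boundary:
  n = 75: C(75, 6) = 201359550; 201359550 < 268435456? YES
  n = 76: C(76, 6) = 218618940; 218618940 < 268435456? YES
  n = 77: C(77, 6) = 237093780; 237093780 < 268435456? YES
  n = 78: C(78, 6) = 256851595; 256851595 < 268435456? YES
  n = 79: C(79, 6) = 277962685; 277962685 < 268435456? NO
  n = 80: C(80, 6) = 300500200; 300500200 < 268435456? NO
  n = 81: C(81, 6) = 324540216; 324540216 < 268435456? NO
The largest n with C(n, 6) < 268435456 is n = 78 (where E[X] = 256851595/268435456 ≈ 0.95685). Hence R_4(6) > 78, i.e. R_4(6) ≥ 79.

Largest n = 78; hence R_4(6) > 78.


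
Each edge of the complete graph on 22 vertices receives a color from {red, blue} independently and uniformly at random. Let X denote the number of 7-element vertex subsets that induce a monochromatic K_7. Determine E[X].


Let X = Σ_S X_S over the C(22, 7) = 170544 subsets S of size 7, where X_S = 1 if the K_7 on S is monochromatic.
For a fixed S, the K_7 on S has C(7, 2) = 21 edges. P[all 21 edges red] = (1/2)^21, and likewise for blue, so P[monochromatic] = 2·(1/2)^21 = 2^{1 − 21} = 1/1048576.
By linearity: E[X] = C(22, 7) · 2^{1 − 21} = 170544 · 1/1048576 = 10659/65536.
Numerically: E[X] ≈ 0.163.

E[X] = C(22,7)·2^(1−C(7,2)) = 10659/65536 ≈ 0.163.


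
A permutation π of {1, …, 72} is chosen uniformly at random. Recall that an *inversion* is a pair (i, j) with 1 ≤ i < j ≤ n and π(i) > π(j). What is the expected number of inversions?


Write X = Σ X_I over the C(72, 2) = 2556 pairs i < j, with X_I the indicator of one inversion.
There are 2556 indicators.
For each fixed pair i < j, the values π(i) and π(j) are two distinct elements of {1, …, 72} in uniformly random order; by symmetry P[π(i) > π(j)] = 1/2.
By linearity: E[X] = 2556 · (1/2) = C(72, 2) · (1/2) = 2556/2 = 1278 ≈ 1278.00000.

E[X] = 1278 = 1278.00000.


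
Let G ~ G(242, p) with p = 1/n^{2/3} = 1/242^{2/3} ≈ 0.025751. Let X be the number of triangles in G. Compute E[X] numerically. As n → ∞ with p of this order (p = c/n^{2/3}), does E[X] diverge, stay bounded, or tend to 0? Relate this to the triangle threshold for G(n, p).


Number of potential triangles: C(242, 3) = 2332880.
Each occurs with probability p³ ≈ (0.025751)³ ≈ 1.7075336e-05.
By linearity: E[X] = C(242, 3)·p³ ≈ 2332880 · 1.7075336e-05 ≈ 39.83471.
Since α = 2/3 < 1, p = c/n^{2/3} ≫ 1/n is above the triangle threshold p ~ 1/n. Asymptotically E[X] ~ (c³/6)·n^{3(1−α)} = (1³/6)·n^{1} → ∞; triangles are abundant w.h.p.

E[X] ≈ 39.83471; in regime p = Θ(1/n^{2/3}) E[X] diverges (above the triangle threshold p ~ 1/n).


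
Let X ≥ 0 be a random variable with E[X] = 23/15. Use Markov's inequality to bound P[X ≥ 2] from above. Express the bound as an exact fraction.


μ = E[X] = 23/15, a = 2.
Markov: P[X ≥ 2] ≤ μ/a = (23/15)/2 = 23/30.
Numerically: ≈ 0.766667.
(Since a = 2 > μ = 1.533333, the bound 23/30 is < 1 and informative.)

P[X ≥ 2] ≤ 23/30 ≈ 0.766667.


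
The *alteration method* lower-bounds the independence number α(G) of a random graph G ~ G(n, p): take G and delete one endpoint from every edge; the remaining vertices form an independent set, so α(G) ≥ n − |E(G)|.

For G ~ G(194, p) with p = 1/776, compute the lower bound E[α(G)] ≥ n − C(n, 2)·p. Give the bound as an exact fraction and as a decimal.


E[|E(G)|] = C(194, 2)·p = 18721 · (1/776) = 193/8.
E[α(G)] ≥ n − E[|E(G)|] = 194 − 193/8 = 1359/8.
Numerically: ≈ 169.87500.
(This is only a lower bound; the true E[α(G)] may be larger.)

E[α(G)] ≥ 1359/8 ≈ 169.87500.


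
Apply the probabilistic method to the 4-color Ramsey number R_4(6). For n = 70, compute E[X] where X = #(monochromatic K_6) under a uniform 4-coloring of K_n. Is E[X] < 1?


E[X] = C(70, 6) · 4^{1 − 15} = 131115985 · 4^{−14} = 131115985/268435456.
As a reduced fraction: E[X] = 131115985/268435456 ≈ 0.488445.
Is E[X] < 1? YES.
Since E[X] < 1, there exists a 4-coloring of K_{70} with no monochromatic K_6; hence R_4(6) > 70.

E[X] = 131115985/268435456 ≈ 0.488445; E[X] < 1, so R_4(6) > 70.


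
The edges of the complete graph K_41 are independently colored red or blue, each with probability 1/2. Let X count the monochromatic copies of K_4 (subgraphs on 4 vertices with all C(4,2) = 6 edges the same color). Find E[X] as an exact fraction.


Let X = Σ_S X_S over the C(41, 4) = 101270 subsets S of size 4, where X_S = 1 if the K_4 on S is monochromatic.
For a fixed S, the K_4 on S has C(4, 2) = 6 edges. P[all 6 edges red] = (1/2)^6, and likewise for blue, so P[monochromatic] = 2·(1/2)^6 = 2^{1 − 6} = 1/32.
By linearity of expectation: E[X] = C(41, 4) · 2^{1 − 6} = 101270 · 1/32 = 50635/16.
Numerically: E[X] ≈ 3164.687500.

E[X] = C(41,4)·2^(1−C(4,2)) = 50635/16 ≈ 3164.687500.


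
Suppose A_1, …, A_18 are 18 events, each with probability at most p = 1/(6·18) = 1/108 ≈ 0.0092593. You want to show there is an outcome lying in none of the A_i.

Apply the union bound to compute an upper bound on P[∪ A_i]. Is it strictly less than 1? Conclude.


Union bound: P[∪_{i=1}^{18} A_i] ≤ Σ_i P[A_i] ≤ 18·p = 18·(1/108) = 1/6.
Numerically: 1/6 ≈ 0.1666667.
Is 1/6 < 1? YES.
Since P[∪ A_i] ≤ 1/6 < 1, the complement has P[∩ A_i^c] ≥ 1 − 1/6 = 5/6 > 0, so some outcome avoids every A_i.

18·p = 1/6 ≈ 0.1666667; existence CERTIFIED by the union bound.


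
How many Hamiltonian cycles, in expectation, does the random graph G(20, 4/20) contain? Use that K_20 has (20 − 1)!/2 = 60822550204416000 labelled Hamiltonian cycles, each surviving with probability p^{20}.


K_20 has (20 − 1)!/2 = 60822550204416000 labelled Hamiltonian cycles.
For each such Hamiltonian cycle H, let X_H = 1 if all 20 edges of H are present in G. Then P[X_H = 1] = p^{20} = (1/5)^{20} = 1/95367431640625.
Summing the indicators: E[X] = Σ_H E[X_H] = 60822550204416000 · p^{20} = 60822550204416000 · 1/95367431640625 = 486580401635328/762939453125.
Numerically: E[X] ≈ 637.8.

E[X] = 60822550204416000 · (1/5)^{20} = 486580401635328/762939453125 ≈ 637.8.


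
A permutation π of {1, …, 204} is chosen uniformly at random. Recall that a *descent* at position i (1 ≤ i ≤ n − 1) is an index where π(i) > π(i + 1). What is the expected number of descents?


Write X = Σ X_I over i = 1, …, 203, with X_I the indicator of one descent.
There are 203 indicators.
For each fixed i, the pair (π(i), π(i+1)) is a uniformly random ordered pair of distinct values from {1, …, 204}; by symmetry P[π(i) > π(i+1)] = 1/2.
By linearity: E[X] = 203 · (1/2) = (204 − 1) · (1/2) = 203/2 ≈ 101.50000.

E[X] = 203/2 = 101.50000.


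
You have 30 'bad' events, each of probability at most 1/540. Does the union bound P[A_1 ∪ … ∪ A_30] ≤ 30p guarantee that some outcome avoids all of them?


Union bound: P[∪_{i=1}^{30} A_i] ≤ Σ_i P[A_i] ≤ 30·p = 30·(1/540) = 1/18.
Numerically: 1/18 ≈ 0.056.
Is 1/18 < 1? YES.
Since P[∪ A_i] ≤ 1/18 < 1, the complement has P[∩ A_i^c] ≥ 1 − 1/18 = 17/18 > 0, so some outcome avoids every A_i.

30·p = 1/18 ≈ 0.056; existence CERTIFIED by the union bound.


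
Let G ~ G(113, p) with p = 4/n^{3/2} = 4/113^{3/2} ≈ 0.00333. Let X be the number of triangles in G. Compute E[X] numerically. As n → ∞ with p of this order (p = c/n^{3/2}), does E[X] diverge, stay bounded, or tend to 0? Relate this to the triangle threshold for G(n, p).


Number of potential triangles: C(113, 3) = 234136.
Each occurs with probability p³ ≈ (0.00333)³ ≈ 3.69256e-08.
By linearity: E[X] = C(113, 3)·p³ ≈ 234136 · 3.69256e-08 ≈ 0.009.
Since α = 3/2 > 1, p = c/n^{3/2} = o(1/n) is below the triangle threshold p ~ 1/n. Asymptotically E[X] ~ (c³/6)·n^{3(1−α)} = (4³/6)·n^{-1.5} → 0, so by Markov's inequality G has no triangles w.h.p.

E[X] ≈ 0.009; in regime p = Θ(1/n^{3/2}) E[X] tends to 0 (below the triangle threshold p ~ 1/n).


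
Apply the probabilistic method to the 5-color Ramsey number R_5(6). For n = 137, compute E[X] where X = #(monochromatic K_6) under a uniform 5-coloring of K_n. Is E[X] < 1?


E[X] = C(137, 6) · 5^{1 − 15} = 8218472724 · 5^{−14} = 8218472724/6103515625.
As a reduced fraction: E[X] = 8218472724/6103515625 ≈ 1.3465.
Is E[X] < 1? NO.
Since E[X] ≥ 1, the first-moment bound is inconclusive at n = 137; it does NOT by itself certify R_5(6) > 137.

E[X] = 8218472724/6103515625 ≈ 1.3465; E[X] ≥ 1; first-moment method inconclusive here.


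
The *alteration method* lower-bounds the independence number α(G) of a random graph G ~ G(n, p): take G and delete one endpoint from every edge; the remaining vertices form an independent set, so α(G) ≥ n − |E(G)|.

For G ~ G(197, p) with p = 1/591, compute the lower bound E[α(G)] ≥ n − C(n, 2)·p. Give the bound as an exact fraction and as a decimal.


E[|E(G)|] = C(197, 2)·p = 19306 · (1/591) = 98/3.
E[α(G)] ≥ n − E[|E(G)|] = 197 − 98/3 = 493/3.
Numerically: ≈ 164.333.
(This is only a lower bound; the true E[α(G)] may be larger.)

E[α(G)] ≥ 493/3 ≈ 164.333.


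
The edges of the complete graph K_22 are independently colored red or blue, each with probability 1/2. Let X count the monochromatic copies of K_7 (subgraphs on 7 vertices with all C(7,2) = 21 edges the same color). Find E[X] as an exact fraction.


Let X = Σ_S X_S over the C(22, 7) = 170544 subsets S of size 7, where X_S = 1 if the K_7 on S is monochromatic.
For a fixed S, the K_7 on S has C(7, 2) = 21 edges. P[all 21 edges red] = (1/2)^21, and likewise for blue, so P[monochromatic] = 2·(1/2)^21 = 2^{1 − 21} = 1/1048576.
By linearity: E[X] = C(22, 7) · 2^{1 − 21} = 170544 · 1/1048576 = 10659/65536.
Numerically: E[X] ≈ 0.162643.

E[X] = C(22,7)·2^(1−C(7,2)) = 10659/65536 ≈ 0.162643.


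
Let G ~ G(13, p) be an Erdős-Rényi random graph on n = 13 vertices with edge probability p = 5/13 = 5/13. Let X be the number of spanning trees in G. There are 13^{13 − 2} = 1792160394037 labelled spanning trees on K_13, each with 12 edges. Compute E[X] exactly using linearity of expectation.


K_13 has 13^{13 − 2} = 1792160394037 labelled spanning trees.
For each such spanning tree H, let X_H = 1 if all 12 edges of H are present in G. Then P[X_H = 1] = p^{12} = (5/13)^{12} = 244140625/23298085122481.
By linearity of expectation: E[X] = Σ_H E[X_H] = 1792160394037 · p^{12} = 1792160394037 · 244140625/23298085122481 = 244140625/13.
Numerically: E[X] ≈ 1.878e+07.

E[X] = 1792160394037 · (5/13)^{12} = 244140625/13 ≈ 1.878e+07.


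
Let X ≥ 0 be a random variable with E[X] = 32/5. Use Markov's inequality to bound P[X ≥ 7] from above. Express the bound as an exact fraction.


μ = E[X] = 32/5, a = 7.
Markov: P[X ≥ 7] ≤ μ/a = (32/5)/7 = 32/35.
Numerically: ≈ 0.914.
(Since a = 7 > μ = 6.400, the bound 32/35 is < 1 and informative.)

P[X ≥ 7] ≤ 32/35 ≈ 0.914.


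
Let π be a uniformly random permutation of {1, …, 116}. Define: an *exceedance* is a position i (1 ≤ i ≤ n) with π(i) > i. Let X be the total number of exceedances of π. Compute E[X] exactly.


Write X = Σ_{i=1}^{116} X_i, where X_i = 1_{π(i) > i}.
For each fixed i, π(i) is uniform over {1, …, 116} (marginal of a uniform permutation), so P[π(i) > i] = (n − i)/n. Summing: Σ_{i=1}^{116} (n − i)/n = (0 + 1 + … + 115)/116 = 116(116 − 1)/(2·116) = (116 − 1)/2.
Hence E[X] = Σ_{i=1}^{116} (116 − i)/116 = 115/2 ≈ 57.500.

E[X] = 115/2 = 57.500.


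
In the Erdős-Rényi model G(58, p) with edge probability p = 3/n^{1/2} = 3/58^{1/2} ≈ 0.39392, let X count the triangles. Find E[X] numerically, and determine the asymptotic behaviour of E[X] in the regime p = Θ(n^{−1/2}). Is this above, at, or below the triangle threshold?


Number of potential triangles: C(58, 3) = 30856.
Each occurs with probability p³ ≈ (0.39392)³ ≈ 6.1125408e-02.
By linearity: E[X] = C(58, 3)·p³ ≈ 30856 · 6.1125408e-02 ≈ 1886.08560.
Since α = 1/2 < 1, p = c/n^{1/2} ≫ 1/n is above the triangle threshold p ~ 1/n. Asymptotically E[X] ~ (c³/6)·n^{3(1−α)} = (3³/6)·n^{1.5} → ∞; triangles are abundant w.h.p.

E[X] ≈ 1886.08560; in regime p = Θ(1/n^{1/2}) E[X] diverges (above the triangle threshold p ~ 1/n).
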